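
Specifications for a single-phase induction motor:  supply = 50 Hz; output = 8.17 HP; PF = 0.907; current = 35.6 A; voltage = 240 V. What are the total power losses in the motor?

P_in = V·I·cosφ = 240×35.6×0.907 = 7749 W
P_out = 8.17×746 = 6095 W
Losses = P_in − P_out = 7749 − 6095 = 1654 W

1.65 kW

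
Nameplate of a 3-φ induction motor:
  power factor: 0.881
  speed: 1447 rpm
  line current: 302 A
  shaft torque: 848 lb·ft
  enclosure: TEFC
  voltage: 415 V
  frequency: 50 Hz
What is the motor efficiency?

τ = 848 lb·ft × 1.356 = 1150 N·m
ω = 2π × 1447/60 = 151.5 rad/s; P_out = τω = 1150 × 151.5 = 174225 W
P_in = √3·V_L·I_L·cosφ = 1.732 × 415 × 302 × 0.881 = 191240 W
η = P_out / P_in = 174225 / 191240 = 0.911 = 91.1%

91.1 %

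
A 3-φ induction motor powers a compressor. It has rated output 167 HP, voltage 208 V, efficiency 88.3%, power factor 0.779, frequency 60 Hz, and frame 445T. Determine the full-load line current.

P_out = 167 × 746 = 124582 W
P_in = P_out / η = 124582 / 0.883 = 141089 W
I_L = P_in / (√3·V_L·cosφ) = 141089 / (1.732 × 208 × 0.779) = 503 A

503 A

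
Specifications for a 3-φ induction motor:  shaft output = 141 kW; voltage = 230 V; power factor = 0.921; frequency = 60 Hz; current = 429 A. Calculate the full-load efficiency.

P_out = 141 kW = 141000 W
P_in = √3·V_L·I_L·cosφ = 1.732 × 230 × 429 × 0.921 = 157396 W
η = P_out / P_in = 141000 / 157396 = 0.896 = 89.6%

89.6 %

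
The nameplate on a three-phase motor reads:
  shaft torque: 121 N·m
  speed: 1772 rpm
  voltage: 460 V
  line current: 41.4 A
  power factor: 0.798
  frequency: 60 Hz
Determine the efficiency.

85.3 %

ω = 2π × 1772/60 = 185.6 rad/s; P_out = τω = 121 × 185.6 = 22458 W
P_in = √3·V_L·I_L·cosφ = 1.732 × 460 × 41.4 × 0.798 = 26321 W
η = P_out / P_in = 22458 / 26321 = 0.853 = 85.3%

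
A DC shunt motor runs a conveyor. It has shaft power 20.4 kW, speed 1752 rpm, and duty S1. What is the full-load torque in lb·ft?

ω = 2π × 1752/60 = 183.5 rad/s
τ = P/ω = 20400/183.5 = 111.2 N·m
In lb·ft: 111.2/1.356 = 82 lb·ft

82 lb·ft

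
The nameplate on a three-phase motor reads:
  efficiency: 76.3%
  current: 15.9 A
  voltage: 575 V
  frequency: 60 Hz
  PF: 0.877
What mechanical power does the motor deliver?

10.6 kW

P_in = √3·V·I·cosφ = 1.732 × 575 × 15.9 × 0.877 = 13887 W
P_out = η·P_in = 0.763 × 13887 = 10596 W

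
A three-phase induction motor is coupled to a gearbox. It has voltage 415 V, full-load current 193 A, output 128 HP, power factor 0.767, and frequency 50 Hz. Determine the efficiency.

P_out = 128 × 746 = 95488 W
P_in = √3·V_L·I_L·cosφ = 1.732 × 415 × 193 × 0.767 = 106402 W
η = P_out / P_in = 95488 / 106402 = 0.897 = 89.7%

89.7 %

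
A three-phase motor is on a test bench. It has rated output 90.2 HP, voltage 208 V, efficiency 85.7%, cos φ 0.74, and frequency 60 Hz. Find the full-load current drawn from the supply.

295 A

P_out = 90.2 × 746 = 67289 W
P_in = P_out / η = 67289 / 0.857 = 78517 W
I_L = P_in / (√3·V_L·cosφ) = 78517 / (1.732 × 208 × 0.74) = 295 A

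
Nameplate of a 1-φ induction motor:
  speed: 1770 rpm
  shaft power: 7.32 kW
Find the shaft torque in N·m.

ω = 2π × 1770/60 = 185.4 rad/s
τ = P/ω = 7320/185.4 = 39.5 N·m

39.5 N·m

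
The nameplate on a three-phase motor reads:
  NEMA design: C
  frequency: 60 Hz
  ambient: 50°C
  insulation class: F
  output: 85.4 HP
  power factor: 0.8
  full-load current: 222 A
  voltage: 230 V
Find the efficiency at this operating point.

90.0 %

P_out = 85.4 × 746 = 63708 W
P_in = √3·V_L·I_L·cosφ = 1.732 × 230 × 222 × 0.8 = 70749 W
η = P_out / P_in = 63708 / 70749 = 0.900 = 90.0%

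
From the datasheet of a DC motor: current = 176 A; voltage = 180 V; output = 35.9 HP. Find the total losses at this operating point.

P_in = V·I = 180×176 = 31680 W
P_out = 35.9×746 = 26781 W
Losses = P_in − P_out = 31680 − 26781 = 4899 W

4900 W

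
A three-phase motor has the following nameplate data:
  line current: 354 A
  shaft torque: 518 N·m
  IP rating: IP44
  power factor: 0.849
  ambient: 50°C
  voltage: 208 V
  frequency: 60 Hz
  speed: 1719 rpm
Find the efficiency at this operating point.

ω = 2π × 1719/60 = 180 rad/s; P_out = τω = 518 × 180 = 93240 W
P_in = √3·V_L·I_L·cosφ = 1.732 × 208 × 354 × 0.849 = 108273 W
η = P_out / P_in = 93240 / 108273 = 0.861 = 86.1%

86.1 %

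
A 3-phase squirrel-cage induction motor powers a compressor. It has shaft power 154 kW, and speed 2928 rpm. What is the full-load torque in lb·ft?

ω = 2π × 2928/60 = 306.6 rad/s
τ = P/ω = 154000/306.6 = 502.3 N·m
In lb·ft: 502.3/1.356 = 370 lb·ft

370 lb·ft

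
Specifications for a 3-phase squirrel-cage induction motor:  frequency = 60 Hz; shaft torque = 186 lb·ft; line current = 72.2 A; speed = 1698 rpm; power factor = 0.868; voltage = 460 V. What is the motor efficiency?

89.8 %

τ = 186 lb·ft × 1.356 = 252.2 N·m
ω = 2π × 1698/60 = 177.8 rad/s; P_out = τω = 252.2 × 177.8 = 44841 W
P_in = √3·V_L·I_L·cosφ = 1.732 × 460 × 72.2 × 0.868 = 49930 W
η = P_out / P_in = 44841 / 49930 = 0.898 = 89.8%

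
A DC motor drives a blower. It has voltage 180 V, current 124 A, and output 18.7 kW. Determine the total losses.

3620 W

P_in = V·I = 180×124 = 22320 W
P_out = 18700 W
Losses = P_in − P_out = 22320 − 18700 = 3620 W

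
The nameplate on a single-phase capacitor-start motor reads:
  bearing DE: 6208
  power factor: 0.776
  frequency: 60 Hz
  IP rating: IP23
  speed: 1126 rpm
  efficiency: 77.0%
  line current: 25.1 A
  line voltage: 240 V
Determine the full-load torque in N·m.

P_in = V·I·cosφ = 240 × 25.1 × 0.776 = 4675 W
P_out = η·P_in = 0.77 × 4675 = 3600 W
n = 1126 rpm
ω = 2π×1126/60 = 117.9 rad/s
τ = P_out/ω = 3600/117.9 = 30.5 N·m

30.5 N·m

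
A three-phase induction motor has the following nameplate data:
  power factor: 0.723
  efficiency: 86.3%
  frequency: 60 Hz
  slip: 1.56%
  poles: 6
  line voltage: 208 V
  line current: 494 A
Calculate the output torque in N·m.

898 N·m

P_in = √3·V·I·cosφ = 1.732 × 208 × 494 × 0.723 = 128670 W
P_out = η·P_in = 0.863 × 128670 = 111042 W
n_s = 120×60/6 = 1200 rpm; n = 1200×(1−0.0156) = 1181 rpm
ω = 2π×1181/60 = 123.7 rad/s
τ = P_out/ω = 111042/123.7 = 898 N·m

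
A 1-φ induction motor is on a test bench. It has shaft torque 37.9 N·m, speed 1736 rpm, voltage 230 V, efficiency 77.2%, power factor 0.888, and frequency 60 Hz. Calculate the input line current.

ω = 2π×1736/60 = 181.8 rad/s; P_out = τω = 37.9 × 181.8 = 6890 W
P_in = P_out / η = 6890 / 0.772 = 8925 W
I = P_in / (V·cosφ) = 8925 / (230 × 0.888) = 43.7 A

43.7 A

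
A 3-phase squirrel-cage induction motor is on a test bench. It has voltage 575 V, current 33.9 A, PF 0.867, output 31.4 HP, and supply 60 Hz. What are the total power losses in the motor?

5.85 kW

P_in = √3·V·I·cosφ = 1.732×575×33.9×0.867 = 29271 W
P_out = 31.4×746 = 23424 W
Losses = P_in − P_out = 29271 − 23424 = 5847 W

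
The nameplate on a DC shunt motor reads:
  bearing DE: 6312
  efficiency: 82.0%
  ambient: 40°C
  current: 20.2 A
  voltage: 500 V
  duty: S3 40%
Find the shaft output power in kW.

P_in = V·I = 500 × 20.2 = 10100 W
P_out = η·P_in = 0.82 × 10100 = 8282 W

8.28 kW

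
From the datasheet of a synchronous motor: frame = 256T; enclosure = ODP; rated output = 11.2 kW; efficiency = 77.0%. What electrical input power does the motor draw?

14.5 kW

P_out = 11200 W
P_in = P_out/η = 11200/0.77 = 14545 W = 14.5 kW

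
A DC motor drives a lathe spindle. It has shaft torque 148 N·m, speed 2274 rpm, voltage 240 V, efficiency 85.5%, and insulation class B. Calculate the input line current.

172 A

ω = 2π×2274/60 = 238.1 rad/s; P_out = τω = 148 × 238.1 = 35239 W
P_in = P_out / η = 35239 / 0.855 = 41215 W
I = P_in / V = 41215 / 240 = 172 A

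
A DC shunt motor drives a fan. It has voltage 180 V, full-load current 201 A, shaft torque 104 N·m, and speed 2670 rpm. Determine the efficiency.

ω = 2π × 2670/60 = 279.6 rad/s; P_out = τω = 104 × 279.6 = 29078 W
P_in = V·I = 180 × 201 = 36180 W
η = P_out / P_in = 29078 / 36180 = 0.804 = 80.4%

80.4 %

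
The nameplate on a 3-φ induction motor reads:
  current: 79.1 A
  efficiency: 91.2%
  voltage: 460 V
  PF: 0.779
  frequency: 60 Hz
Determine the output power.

44.8 kW

P_in = √3·V·I·cosφ = 1.732 × 460 × 79.1 × 0.779 = 49093 W
P_out = η·P_in = 0.912 × 49093 = 44773 W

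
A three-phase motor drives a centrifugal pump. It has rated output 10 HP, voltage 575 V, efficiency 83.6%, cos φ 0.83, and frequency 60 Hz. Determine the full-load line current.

10.8 A

P_out = 10 × 746 = 7460 W
P_in = P_out / η = 7460 / 0.836 = 8923 W
I_L = P_in / (√3·V_L·cosφ) = 8923 / (1.732 × 575 × 0.83) = 10.8 A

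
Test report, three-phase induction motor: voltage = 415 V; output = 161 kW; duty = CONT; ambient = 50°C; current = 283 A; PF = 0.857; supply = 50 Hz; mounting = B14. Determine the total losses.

13300 W

P_in = √3·V·I·cosφ = 1.732×415×283×0.857 = 174326 W
P_out = 161000 W
Losses = P_in − P_out = 174326 − 161000 = 13326 W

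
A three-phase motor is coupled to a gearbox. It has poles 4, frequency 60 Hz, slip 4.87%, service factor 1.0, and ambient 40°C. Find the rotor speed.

1712 rpm

n_s = 120f/p = 120×60/4 = 1800 rpm
n = n_s(1 − s) = 1800 × (1 − 0.0487) = 1712 rpm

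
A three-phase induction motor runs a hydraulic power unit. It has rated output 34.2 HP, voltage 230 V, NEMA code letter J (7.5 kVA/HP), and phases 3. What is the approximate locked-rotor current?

S_LR = 7.5 × 34.2 = 256.5 kVA
I_LR = S_LR/(√3·V_L) = 256500/(1.732×230) = 644 A

644 A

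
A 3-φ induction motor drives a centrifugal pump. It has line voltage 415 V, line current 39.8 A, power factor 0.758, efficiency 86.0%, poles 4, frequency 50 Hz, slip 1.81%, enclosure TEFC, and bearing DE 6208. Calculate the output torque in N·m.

P_in = √3·V·I·cosφ = 1.732 × 415 × 39.8 × 0.758 = 21684 W
P_out = η·P_in = 0.86 × 21684 = 18648 W
n_s = 120×50/4 = 1500 rpm; n = 1500×(1−0.0181) = 1473 rpm
ω = 2π×1473/60 = 154.3 rad/s
τ = P_out/ω = 18648/154.3 = 121 N·m

121 N·m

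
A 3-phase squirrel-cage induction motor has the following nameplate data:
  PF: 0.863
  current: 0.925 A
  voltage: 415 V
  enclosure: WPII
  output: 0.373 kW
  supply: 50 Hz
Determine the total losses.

P_in = √3·V·I·cosφ = 1.732×415×0.925×0.863 = 574 W
P_out = 373 W
Losses = P_in − P_out = 574 − 373 = 201 W

201 W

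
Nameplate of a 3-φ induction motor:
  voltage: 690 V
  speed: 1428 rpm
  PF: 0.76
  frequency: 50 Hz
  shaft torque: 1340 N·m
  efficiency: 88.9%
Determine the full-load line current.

248 A

ω = 2π×1428/60 = 149.5 rad/s; P_out = τω = 1340 × 149.5 = 200330 W
P_in = P_out / η = 200330 / 0.889 = 225343 W
I_L = P_in / (√3·V_L·cosφ) = 225343 / (1.732 × 690 × 0.76) = 248 A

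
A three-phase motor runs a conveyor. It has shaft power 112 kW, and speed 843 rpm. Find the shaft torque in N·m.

ω = 2π × 843/60 = 88.28 rad/s
τ = P/ω = 112000/88.28 = 1270 N·m

1270 N·m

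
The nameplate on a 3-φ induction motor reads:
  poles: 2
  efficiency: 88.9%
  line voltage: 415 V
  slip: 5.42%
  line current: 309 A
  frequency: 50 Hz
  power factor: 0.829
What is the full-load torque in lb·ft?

P_in = √3·V·I·cosφ = 1.732 × 415 × 309 × 0.829 = 184123 W
P_out = η·P_in = 0.889 × 184123 = 163685 W
n_s = 120×50/2 = 3000 rpm; n = 3000×(1−0.0542) = 2837 rpm
ω = 2π×2837/60 = 297.1 rad/s
τ = P_out/ω = 163685/297.1 = 550.9 N·m
In lb·ft: 550.9/1.356 = 406 lb·ft

406 lb·ft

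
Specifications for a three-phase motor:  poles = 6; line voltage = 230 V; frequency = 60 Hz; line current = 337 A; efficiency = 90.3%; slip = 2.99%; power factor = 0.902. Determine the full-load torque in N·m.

897 N·m

P_in = √3·V·I·cosφ = 1.732 × 230 × 337 × 0.902 = 121091 W
P_out = η·P_in = 0.903 × 121091 = 109345 W
n_s = 120×60/6 = 1200 rpm; n = 1200×(1−0.0299) = 1164 rpm
ω = 2π×1164/60 = 121.9 rad/s
τ = P_out/ω = 109345/121.9 = 897 N·m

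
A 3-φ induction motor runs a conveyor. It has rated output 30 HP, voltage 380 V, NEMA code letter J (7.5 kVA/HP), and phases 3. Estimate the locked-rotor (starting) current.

S_LR = 7.5 × 30 = 225 kVA
I_LR = S_LR/(√3·V_L) = 225000/(1.732×380) = 342 A

342 A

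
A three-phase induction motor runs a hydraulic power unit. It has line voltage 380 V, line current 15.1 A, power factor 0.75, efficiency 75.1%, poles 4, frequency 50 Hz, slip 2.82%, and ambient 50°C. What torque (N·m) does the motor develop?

P_in = √3·V·I·cosφ = 1.732 × 380 × 15.1 × 0.75 = 7454 W
P_out = η·P_in = 0.751 × 7454 = 5598 W
n_s = 120×50/4 = 1500 rpm; n = 1500×(1−0.0282) = 1458 rpm
ω = 2π×1458/60 = 152.7 rad/s
τ = P_out/ω = 5598/152.7 = 36.7 N·m

36.7 N·m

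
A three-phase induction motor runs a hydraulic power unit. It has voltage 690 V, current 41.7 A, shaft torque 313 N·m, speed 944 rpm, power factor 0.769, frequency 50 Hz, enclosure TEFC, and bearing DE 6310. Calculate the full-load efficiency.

ω = 2π × 944/60 = 98.86 rad/s; P_out = τω = 313 × 98.86 = 30943 W
P_in = √3·V_L·I_L·cosφ = 1.732 × 690 × 41.7 × 0.769 = 38323 W
η = P_out / P_in = 30943 / 38323 = 0.807 = 80.7%

80.7 %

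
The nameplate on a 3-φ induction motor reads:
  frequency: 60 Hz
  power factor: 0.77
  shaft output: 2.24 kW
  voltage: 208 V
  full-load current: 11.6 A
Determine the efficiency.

69.6 %

P_out = 2.24 kW = 2240 W
P_in = √3·V_L·I_L·cosφ = 1.732 × 208 × 11.6 × 0.77 = 3218 W
η = P_out / P_in = 2240 / 3218 = 0.696 = 69.6%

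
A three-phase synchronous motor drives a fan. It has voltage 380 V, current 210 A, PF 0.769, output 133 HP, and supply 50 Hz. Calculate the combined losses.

P_in = √3·V·I·cosφ = 1.732×380×210×0.769 = 106286 W
P_out = 133×746 = 99218 W
Losses = P_in − P_out = 106286 − 99218 = 7068 W

7.07 kW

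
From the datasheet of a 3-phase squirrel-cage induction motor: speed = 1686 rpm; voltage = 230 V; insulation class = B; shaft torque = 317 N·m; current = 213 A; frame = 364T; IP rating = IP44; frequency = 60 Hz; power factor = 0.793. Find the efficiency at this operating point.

ω = 2π × 1686/60 = 176.6 rad/s; P_out = τω = 317 × 176.6 = 55982 W
P_in = √3·V_L·I_L·cosφ = 1.732 × 230 × 213 × 0.793 = 67287 W
η = P_out / P_in = 55982 / 67287 = 0.832 = 83.2%

83.2 %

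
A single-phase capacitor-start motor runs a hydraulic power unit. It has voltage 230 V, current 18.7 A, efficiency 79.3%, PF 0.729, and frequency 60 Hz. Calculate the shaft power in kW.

2.49 kW

P_in = V·I·cosφ = 230 × 18.7 × 0.729 = 3135 W
P_out = η·P_in = 0.793 × 3135 = 2486 W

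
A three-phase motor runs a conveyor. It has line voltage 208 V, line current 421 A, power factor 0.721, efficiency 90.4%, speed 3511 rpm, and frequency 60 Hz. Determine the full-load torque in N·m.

269 N·m

P_in = √3·V·I·cosφ = 1.732 × 208 × 421 × 0.721 = 109352 W
P_out = η·P_in = 0.904 × 109352 = 98854 W
n = 3511 rpm
ω = 2π×3511/60 = 367.7 rad/s
τ = P_out/ω = 98854/367.7 = 269 N·m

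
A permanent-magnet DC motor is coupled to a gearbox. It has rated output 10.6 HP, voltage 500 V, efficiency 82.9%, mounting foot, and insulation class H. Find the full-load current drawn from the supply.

P_out = 10.6 × 746 = 7908 W
P_in = P_out / η = 7908 / 0.829 = 9539 W
I = P_in / V = 9539 / 500 = 19.1 A

19.1 A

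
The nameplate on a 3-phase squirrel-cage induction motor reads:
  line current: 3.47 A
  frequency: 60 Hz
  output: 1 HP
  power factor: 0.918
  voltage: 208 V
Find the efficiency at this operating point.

P_out = 1 × 746 = 746 W
P_in = √3·V_L·I_L·cosφ = 1.732 × 208 × 3.47 × 0.918 = 1148 W
η = P_out / P_in = 746 / 1148 = 0.650 = 65.0%

65.0 %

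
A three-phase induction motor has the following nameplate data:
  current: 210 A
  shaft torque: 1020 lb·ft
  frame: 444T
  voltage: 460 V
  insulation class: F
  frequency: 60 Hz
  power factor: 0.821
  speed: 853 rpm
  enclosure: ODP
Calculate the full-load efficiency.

89.9 %

τ = 1020 lb·ft × 1.356 = 1383 N·m
ω = 2π × 853/60 = 89.33 rad/s; P_out = τω = 1383 × 89.33 = 123543 W
P_in = √3·V_L·I_L·cosφ = 1.732 × 460 × 210 × 0.821 = 137362 W
η = P_out / P_in = 123543 / 137362 = 0.899 = 89.9%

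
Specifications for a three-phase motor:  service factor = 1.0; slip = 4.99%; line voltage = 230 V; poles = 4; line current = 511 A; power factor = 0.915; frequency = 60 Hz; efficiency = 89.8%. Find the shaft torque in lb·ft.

689 lb·ft

P_in = √3·V·I·cosφ = 1.732 × 230 × 511 × 0.915 = 186259 W
P_out = η·P_in = 0.898 × 186259 = 167261 W
n_s = 120×60/4 = 1800 rpm; n = 1800×(1−0.0499) = 1710 rpm
ω = 2π×1710/60 = 179.1 rad/s
τ = P_out/ω = 167261/179.1 = 933.9 N·m
In lb·ft: 933.9/1.356 = 689 lb·ft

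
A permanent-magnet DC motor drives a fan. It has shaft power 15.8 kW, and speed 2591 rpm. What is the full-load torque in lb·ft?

ω = 2π × 2591/60 = 271.3 rad/s
τ = P/ω = 15800/271.3 = 58.24 N·m
In lb·ft: 58.24/1.356 = 42.9 lb·ft

42.9 lb·ft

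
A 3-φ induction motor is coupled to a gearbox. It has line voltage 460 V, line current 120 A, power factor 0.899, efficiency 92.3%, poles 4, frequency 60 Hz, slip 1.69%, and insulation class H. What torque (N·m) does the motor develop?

P_in = √3·V·I·cosφ = 1.732 × 460 × 120 × 0.899 = 85950 W
P_out = η·P_in = 0.923 × 85950 = 79332 W
n_s = 120×60/4 = 1800 rpm; n = 1800×(1−0.0169) = 1770 rpm
ω = 2π×1770/60 = 185.4 rad/s
τ = P_out/ω = 79332/185.4 = 428 N·m

428 N·m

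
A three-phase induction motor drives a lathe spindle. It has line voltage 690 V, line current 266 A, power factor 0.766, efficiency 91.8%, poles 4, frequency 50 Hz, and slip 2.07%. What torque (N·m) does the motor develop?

P_in = √3·V·I·cosφ = 1.732 × 690 × 266 × 0.766 = 243505 W
P_out = η·P_in = 0.918 × 243505 = 223538 W
n_s = 120×50/4 = 1500 rpm; n = 1500×(1−0.0207) = 1469 rpm
ω = 2π×1469/60 = 153.8 rad/s
τ = P_out/ω = 223538/153.8 = 1450 N·m

1450 N·m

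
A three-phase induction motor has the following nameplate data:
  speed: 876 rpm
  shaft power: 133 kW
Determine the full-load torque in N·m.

ω = 2π × 876/60 = 91.73 rad/s
τ = P/ω = 133000/91.73 = 1450 N·m

1450 N·m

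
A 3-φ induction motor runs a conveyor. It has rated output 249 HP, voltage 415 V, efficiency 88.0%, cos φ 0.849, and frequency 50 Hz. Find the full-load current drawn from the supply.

P_out = 249 × 746 = 185754 W
P_in = P_out / η = 185754 / 0.880 = 211084 W
I_L = P_in / (√3·V_L·cosφ) = 211084 / (1.732 × 415 × 0.849) = 346 A

346 A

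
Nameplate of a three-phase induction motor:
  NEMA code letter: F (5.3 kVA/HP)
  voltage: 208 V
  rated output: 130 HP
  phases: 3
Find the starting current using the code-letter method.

1910 A

S_LR = 5.3 × 130 = 689 kVA
I_LR = S_LR/(√3·V_L) = 689000/(1.732×208) = 1910 A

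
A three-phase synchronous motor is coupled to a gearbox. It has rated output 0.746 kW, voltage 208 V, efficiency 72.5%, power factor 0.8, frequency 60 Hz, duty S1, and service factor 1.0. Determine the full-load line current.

3.57 A

P_out = 0.746 kW = 746 W
P_in = P_out / η = 746 / 0.725 = 1029 W
I_L = P_in / (√3·V_L·cosφ) = 1029 / (1.732 × 208 × 0.8) = 3.57 A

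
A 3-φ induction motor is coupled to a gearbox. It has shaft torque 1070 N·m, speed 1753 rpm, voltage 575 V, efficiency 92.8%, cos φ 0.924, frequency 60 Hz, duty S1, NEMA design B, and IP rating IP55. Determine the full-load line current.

ω = 2π×1753/60 = 183.6 rad/s; P_out = τω = 1070 × 183.6 = 196452 W
P_in = P_out / η = 196452 / 0.928 = 211694 W
I_L = P_in / (√3·V_L·cosφ) = 211694 / (1.732 × 575 × 0.924) = 230 A

230 A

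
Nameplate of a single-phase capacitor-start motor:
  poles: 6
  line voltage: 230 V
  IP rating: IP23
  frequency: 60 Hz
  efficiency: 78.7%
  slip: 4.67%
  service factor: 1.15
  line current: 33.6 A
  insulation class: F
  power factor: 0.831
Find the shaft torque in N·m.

42.2 N·m

P_in = V·I·cosφ = 230 × 33.6 × 0.831 = 6422 W
P_out = η·P_in = 0.787 × 6422 = 5054 W
n_s = 120×60/6 = 1200 rpm; n = 1200×(1−0.0467) = 1144 rpm
ω = 2π×1144/60 = 119.8 rad/s
τ = P_out/ω = 5054/119.8 = 42.2 N·m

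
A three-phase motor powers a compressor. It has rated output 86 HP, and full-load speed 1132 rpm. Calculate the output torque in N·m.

541 N·m

P_out = 86 × 746 = 64156 W
ω = 2π × 1132/60 = 118.5 rad/s
τ = P_out/ω = 64156/118.5 = 541 N·m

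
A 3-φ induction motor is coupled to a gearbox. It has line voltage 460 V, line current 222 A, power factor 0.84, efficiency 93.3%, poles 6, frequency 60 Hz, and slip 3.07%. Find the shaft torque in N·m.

P_in = √3·V·I·cosφ = 1.732 × 460 × 222 × 0.84 = 148572 W
P_out = η·P_in = 0.933 × 148572 = 138618 W
n_s = 120×60/6 = 1200 rpm; n = 1200×(1−0.0307) = 1163 rpm
ω = 2π×1163/60 = 121.8 rad/s
τ = P_out/ω = 138618/121.8 = 1140 N·m

1140 N·m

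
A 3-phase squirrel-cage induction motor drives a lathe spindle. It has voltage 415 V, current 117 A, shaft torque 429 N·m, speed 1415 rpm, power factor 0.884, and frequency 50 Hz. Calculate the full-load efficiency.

ω = 2π × 1415/60 = 148.2 rad/s; P_out = τω = 429 × 148.2 = 63578 W
P_in = √3·V_L·I_L·cosφ = 1.732 × 415 × 117 × 0.884 = 74342 W
η = P_out / P_in = 63578 / 74342 = 0.855 = 85.5%

85.5 %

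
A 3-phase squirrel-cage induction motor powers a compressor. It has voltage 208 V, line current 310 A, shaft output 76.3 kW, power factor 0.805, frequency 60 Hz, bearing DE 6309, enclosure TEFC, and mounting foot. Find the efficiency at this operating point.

84.9 %

P_out = 76.3 kW = 76300 W
P_in = √3·V_L·I_L·cosφ = 1.732 × 208 × 310 × 0.805 = 89902 W
η = P_out / P_in = 76300 / 89902 = 0.849 = 84.9%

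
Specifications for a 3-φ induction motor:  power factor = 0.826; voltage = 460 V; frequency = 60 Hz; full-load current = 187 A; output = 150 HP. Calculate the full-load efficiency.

P_out = 150 × 746 = 111900 W
P_in = √3·V_L·I_L·cosφ = 1.732 × 460 × 187 × 0.826 = 123063 W
η = P_out / P_in = 111900 / 123063 = 0.909 = 90.9%

90.9 %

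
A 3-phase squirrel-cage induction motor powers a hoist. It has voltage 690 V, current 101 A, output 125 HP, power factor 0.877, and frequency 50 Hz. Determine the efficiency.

P_out = 125 × 746 = 93250 W
P_in = √3·V_L·I_L·cosφ = 1.732 × 690 × 101 × 0.877 = 105857 W
η = P_out / P_in = 93250 / 105857 = 0.881 = 88.1%

88.1 %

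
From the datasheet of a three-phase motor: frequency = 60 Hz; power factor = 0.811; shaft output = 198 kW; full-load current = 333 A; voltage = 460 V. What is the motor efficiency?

P_out = 198 kW = 198000 W
P_in = √3·V_L·I_L·cosφ = 1.732 × 460 × 333 × 0.811 = 215165 W
η = P_out / P_in = 198000 / 215165 = 0.920 = 92.0%

92.0 %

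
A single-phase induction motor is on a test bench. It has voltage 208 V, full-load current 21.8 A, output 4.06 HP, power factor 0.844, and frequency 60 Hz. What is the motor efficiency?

79.1 %

P_out = 4.06 × 746 = 3029 W
P_in = V·I·cosφ = 208 × 21.8 × 0.844 = 3827 W
η = P_out / P_in = 3029 / 3827 = 0.791 = 79.1%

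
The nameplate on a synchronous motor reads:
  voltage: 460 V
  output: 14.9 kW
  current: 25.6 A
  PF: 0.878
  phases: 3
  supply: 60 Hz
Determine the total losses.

3.01 kW

P_in = √3·V·I·cosφ = 1.732×460×25.6×0.878 = 17908 W
P_out = 14900 W
Losses = P_in − P_out = 17908 − 14900 = 3008 W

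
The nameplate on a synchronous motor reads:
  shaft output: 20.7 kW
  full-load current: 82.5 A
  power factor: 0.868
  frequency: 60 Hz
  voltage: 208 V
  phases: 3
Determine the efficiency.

P_out = 20.7 kW = 20700 W
P_in = √3·V_L·I_L·cosφ = 1.732 × 208 × 82.5 × 0.868 = 25798 W
η = P_out / P_in = 20700 / 25798 = 0.802 = 80.2%

80.2 %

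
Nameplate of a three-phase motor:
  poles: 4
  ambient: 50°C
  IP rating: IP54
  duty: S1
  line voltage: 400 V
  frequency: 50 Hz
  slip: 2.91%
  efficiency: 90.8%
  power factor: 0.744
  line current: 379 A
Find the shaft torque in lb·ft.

P_in = √3·V·I·cosφ = 1.732 × 400 × 379 × 0.744 = 195353 W
P_out = η·P_in = 0.908 × 195353 = 177381 W
n_s = 120×50/4 = 1500 rpm; n = 1500×(1−0.0291) = 1456 rpm
ω = 2π×1456/60 = 152.5 rad/s
τ = P_out/ω = 177381/152.5 = 1163 N·m
In lb·ft: 1163/1.356 = 858 lb·ft

858 lb·ft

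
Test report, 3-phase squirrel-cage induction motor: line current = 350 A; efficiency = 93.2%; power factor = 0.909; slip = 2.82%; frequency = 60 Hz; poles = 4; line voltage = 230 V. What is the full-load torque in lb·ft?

476 lb·ft

P_in = √3·V·I·cosφ = 1.732 × 230 × 350 × 0.909 = 126738 W
P_out = η·P_in = 0.932 × 126738 = 118120 W
n_s = 120×60/4 = 1800 rpm; n = 1800×(1−0.0282) = 1749 rpm
ω = 2π×1749/60 = 183.2 rad/s
τ = P_out/ω = 118120/183.2 = 644.8 N·m
In lb·ft: 644.8/1.356 = 476 lb·ft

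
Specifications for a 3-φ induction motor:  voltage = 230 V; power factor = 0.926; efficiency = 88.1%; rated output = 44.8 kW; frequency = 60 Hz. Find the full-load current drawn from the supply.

138 A

P_out = 44.8 kW = 44800 W
P_in = P_out / η = 44800 / 0.881 = 50851 W
I_L = P_in / (√3·V_L·cosφ) = 50851 / (1.732 × 230 × 0.926) = 138 A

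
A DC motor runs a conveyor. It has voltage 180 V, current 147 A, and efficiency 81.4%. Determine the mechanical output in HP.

P_in = V·I = 180 × 147 = 26460 W
P_out = η·P_in = 0.814 × 26460 = 21538 W
= 21538/746 = 28.9 HP

28.9 HP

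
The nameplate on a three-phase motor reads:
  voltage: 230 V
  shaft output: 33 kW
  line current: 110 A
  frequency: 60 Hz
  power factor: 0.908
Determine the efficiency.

82.9 %

P_out = 33 kW = 33000 W
P_in = √3·V_L·I_L·cosφ = 1.732 × 230 × 110 × 0.908 = 39788 W
η = P_out / P_in = 33000 / 39788 = 0.829 = 82.9%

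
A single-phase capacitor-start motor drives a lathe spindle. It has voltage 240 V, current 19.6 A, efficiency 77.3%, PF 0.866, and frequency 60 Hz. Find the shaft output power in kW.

P_in = V·I·cosφ = 240 × 19.6 × 0.866 = 4074 W
P_out = η·P_in = 0.773 × 4074 = 3149 W

3.15 kW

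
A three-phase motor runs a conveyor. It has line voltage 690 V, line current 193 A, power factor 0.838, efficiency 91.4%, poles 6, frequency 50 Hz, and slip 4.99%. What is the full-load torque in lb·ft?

1310 lb·ft

P_in = √3·V·I·cosφ = 1.732 × 690 × 193 × 0.838 = 193285 W
P_out = η·P_in = 0.914 × 193285 = 176662 W
n_s = 120×50/6 = 1000 rpm; n = 1000×(1−0.0499) = 950 rpm
ω = 2π×950/60 = 99.48 rad/s
τ = P_out/ω = 176662/99.48 = 1776 N·m
In lb·ft: 1776/1.356 = 1310 lb·ft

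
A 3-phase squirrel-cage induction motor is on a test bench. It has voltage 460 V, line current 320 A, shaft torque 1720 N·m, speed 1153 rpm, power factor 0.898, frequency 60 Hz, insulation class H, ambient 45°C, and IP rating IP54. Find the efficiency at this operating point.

90.7 %

ω = 2π × 1153/60 = 120.7 rad/s; P_out = τω = 1720 × 120.7 = 207604 W
P_in = √3·V_L·I_L·cosφ = 1.732 × 460 × 320 × 0.898 = 228945 W
η = P_out / P_in = 207604 / 228945 = 0.907 = 90.7%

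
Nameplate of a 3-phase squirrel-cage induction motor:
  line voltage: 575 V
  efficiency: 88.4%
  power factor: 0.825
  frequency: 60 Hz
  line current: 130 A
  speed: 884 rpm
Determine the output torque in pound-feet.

752 lb·ft

P_in = √3·V·I·cosφ = 1.732 × 575 × 130 × 0.825 = 106810 W
P_out = η·P_in = 0.884 × 106810 = 94420 W
n = 884 rpm
ω = 2π×884/60 = 92.57 rad/s
τ = P_out/ω = 94420/92.57 = 1020 N·m
In lb·ft: 1020/1.356 = 752 lb·ft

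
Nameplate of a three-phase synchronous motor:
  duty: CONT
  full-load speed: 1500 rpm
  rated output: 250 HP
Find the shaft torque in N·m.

1190 N·m

P_out = 250 × 746 = 186500 W
ω = 2π × 1500/60 = 157.1 rad/s
τ = P_out/ω = 186500/157.1 = 1190 N·m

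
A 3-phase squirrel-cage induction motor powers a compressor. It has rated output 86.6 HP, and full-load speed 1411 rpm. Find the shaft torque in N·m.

P_out = 86.6 × 746 = 64604 W
ω = 2π × 1411/60 = 147.8 rad/s
τ = P_out/ω = 64604/147.8 = 437 N·m

437 N·m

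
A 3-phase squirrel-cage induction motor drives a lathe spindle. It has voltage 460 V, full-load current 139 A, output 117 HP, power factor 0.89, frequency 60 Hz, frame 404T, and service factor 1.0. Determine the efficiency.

P_out = 117 × 746 = 87282 W
P_in = √3·V_L·I_L·cosφ = 1.732 × 460 × 139 × 0.89 = 98562 W
η = P_out / P_in = 87282 / 98562 = 0.886 = 88.6%

88.6 %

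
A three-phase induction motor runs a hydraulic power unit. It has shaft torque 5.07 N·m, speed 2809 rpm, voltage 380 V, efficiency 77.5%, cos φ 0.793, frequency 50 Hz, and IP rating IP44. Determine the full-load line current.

ω = 2π×2809/60 = 294.2 rad/s; P_out = τω = 5.07 × 294.2 = 1492 W
P_in = P_out / η = 1492 / 0.775 = 1925 W
I_L = P_in / (√3·V_L·cosφ) = 1925 / (1.732 × 380 × 0.793) = 3.69 A

3.69 A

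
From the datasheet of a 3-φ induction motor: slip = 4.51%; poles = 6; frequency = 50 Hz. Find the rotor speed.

n_s = 120f/p = 120×50/6 = 1000 rpm
n = n_s(1 − s) = 1000 × (1 − 0.0451) = 955 rpm

955 rpm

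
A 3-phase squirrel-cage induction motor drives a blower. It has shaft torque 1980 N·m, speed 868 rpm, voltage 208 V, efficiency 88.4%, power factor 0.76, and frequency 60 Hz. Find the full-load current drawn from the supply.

ω = 2π×868/60 = 90.9 rad/s; P_out = τω = 1980 × 90.9 = 179982 W
P_in = P_out / η = 179982 / 0.884 = 203600 W
I_L = P_in / (√3·V_L·cosφ) = 203600 / (1.732 × 208 × 0.76) = 744 A

744 A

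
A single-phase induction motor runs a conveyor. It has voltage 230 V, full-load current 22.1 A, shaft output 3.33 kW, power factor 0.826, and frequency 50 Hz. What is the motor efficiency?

79.3 %

P_out = 3.33 kW = 3330 W
P_in = V·I·cosφ = 230 × 22.1 × 0.826 = 4199 W
η = P_out / P_in = 3330 / 4199 = 0.793 = 79.3%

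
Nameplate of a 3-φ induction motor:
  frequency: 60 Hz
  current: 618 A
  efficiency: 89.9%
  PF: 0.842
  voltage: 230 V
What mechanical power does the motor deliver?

P_in = √3·V·I·cosφ = 1.732 × 230 × 618 × 0.842 = 207289 W
P_out = η·P_in = 0.899 × 207289 = 186353 W

186 kW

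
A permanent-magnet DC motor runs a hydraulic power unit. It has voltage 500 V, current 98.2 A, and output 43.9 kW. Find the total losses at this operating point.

5.2 kW

P_in = V·I = 500×98.2 = 49100 W
P_out = 43900 W
Losses = P_in − P_out = 49100 − 43900 = 5200 W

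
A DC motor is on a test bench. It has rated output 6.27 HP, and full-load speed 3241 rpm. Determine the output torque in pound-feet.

10.2 lb·ft

P_out = 6.27 × 746 = 4677 W
ω = 2π × 3241/60 = 339.4 rad/s
τ = P_out/ω = 4677/339.4 = 13.78 N·m
In lb·ft: 13.78/1.356 = 10.2 lb·ft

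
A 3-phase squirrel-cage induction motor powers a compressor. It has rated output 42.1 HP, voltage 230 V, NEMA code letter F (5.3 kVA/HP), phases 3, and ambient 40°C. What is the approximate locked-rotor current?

560 A

S_LR = 5.3 × 42.1 = 223.13 kVA
I_LR = S_LR/(√3·V_L) = 223130/(1.732×230) = 560 A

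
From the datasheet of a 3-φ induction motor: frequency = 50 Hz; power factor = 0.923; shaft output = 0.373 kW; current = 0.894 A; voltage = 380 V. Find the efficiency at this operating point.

68.7 %

P_out = 0.373 kW = 373 W
P_in = √3·V_L·I_L·cosφ = 1.732 × 380 × 0.894 × 0.923 = 543 W
η = P_out / P_in = 373 / 543 = 0.687 = 68.7%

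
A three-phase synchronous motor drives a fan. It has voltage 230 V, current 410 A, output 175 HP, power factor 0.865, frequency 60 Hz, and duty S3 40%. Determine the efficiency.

92.4 %

P_out = 175 × 746 = 130550 W
P_in = √3·V_L·I_L·cosφ = 1.732 × 230 × 410 × 0.865 = 141278 W
η = P_out / P_in = 130550 / 141278 = 0.924 = 92.4%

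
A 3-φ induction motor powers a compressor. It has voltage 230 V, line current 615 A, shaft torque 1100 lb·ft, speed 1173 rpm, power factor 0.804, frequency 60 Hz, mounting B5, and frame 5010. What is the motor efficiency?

93.0 %

τ = 1100 lb·ft × 1.356 = 1492 N·m
ω = 2π × 1173/60 = 122.8 rad/s; P_out = τω = 1492 × 122.8 = 183218 W
P_in = √3·V_L·I_L·cosφ = 1.732 × 230 × 615 × 0.804 = 196973 W
η = P_out / P_in = 183218 / 196973 = 0.930 = 93.0%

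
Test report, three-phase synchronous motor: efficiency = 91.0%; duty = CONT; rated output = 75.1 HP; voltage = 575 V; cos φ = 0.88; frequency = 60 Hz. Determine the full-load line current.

70.2 A

P_out = 75.1 × 746 = 56025 W
P_in = P_out / η = 56025 / 0.910 = 61566 W
I_L = P_in / (√3·V_L·cosφ) = 61566 / (1.732 × 575 × 0.88) = 70.2 A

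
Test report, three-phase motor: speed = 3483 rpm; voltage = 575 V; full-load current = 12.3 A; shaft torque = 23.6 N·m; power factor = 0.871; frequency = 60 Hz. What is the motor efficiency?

ω = 2π × 3483/60 = 364.7 rad/s; P_out = τω = 23.6 × 364.7 = 8607 W
P_in = √3·V_L·I_L·cosφ = 1.732 × 575 × 12.3 × 0.871 = 10669 W
η = P_out / P_in = 8607 / 10669 = 0.807 = 80.7%

80.7 %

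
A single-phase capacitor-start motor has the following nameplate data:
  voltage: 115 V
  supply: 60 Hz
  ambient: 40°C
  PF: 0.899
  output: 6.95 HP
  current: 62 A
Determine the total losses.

P_in = V·I·cosφ = 115×62×0.899 = 6410 W
P_out = 6.95×746 = 5185 W
Losses = P_in − P_out = 6410 − 5185 = 1225 W

1230 W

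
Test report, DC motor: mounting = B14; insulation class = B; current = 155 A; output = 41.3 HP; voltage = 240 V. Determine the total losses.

6.39 kW

P_in = V·I = 240×155 = 37200 W
P_out = 41.3×746 = 30810 W
Losses = P_in − P_out = 37200 − 30810 = 6390 W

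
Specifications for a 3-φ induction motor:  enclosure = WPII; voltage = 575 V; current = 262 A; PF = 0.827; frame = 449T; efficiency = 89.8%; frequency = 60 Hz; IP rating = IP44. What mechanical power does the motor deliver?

P_in = √3·V·I·cosφ = 1.732 × 575 × 262 × 0.827 = 215786 W
P_out = η·P_in = 0.898 × 215786 = 193776 W

194 kW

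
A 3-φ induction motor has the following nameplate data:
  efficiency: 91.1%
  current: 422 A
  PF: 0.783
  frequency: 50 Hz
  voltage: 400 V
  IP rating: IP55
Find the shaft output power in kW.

P_in = √3·V·I·cosφ = 1.732 × 400 × 422 × 0.783 = 228919 W
P_out = η·P_in = 0.911 × 228919 = 208545 W

209 kW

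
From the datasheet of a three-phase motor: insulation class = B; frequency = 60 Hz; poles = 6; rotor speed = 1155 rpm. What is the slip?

3.75 %

n_s = 120f/p = 120×60/6 = 1200 rpm
s = (n_s − n)/n_s = (1200 − 1155)/1200 = 0.0375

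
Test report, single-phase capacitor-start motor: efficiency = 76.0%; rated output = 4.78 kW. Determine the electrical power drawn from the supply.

6.29 kW

P_out = 4780 W
P_in = P_out/η = 4780/0.76 = 6289 W = 6.29 kW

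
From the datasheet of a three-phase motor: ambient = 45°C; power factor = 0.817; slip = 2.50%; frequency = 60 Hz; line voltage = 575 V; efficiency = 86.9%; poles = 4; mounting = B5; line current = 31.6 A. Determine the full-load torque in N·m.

P_in = √3·V·I·cosφ = 1.732 × 575 × 31.6 × 0.817 = 25711 W
P_out = η·P_in = 0.869 × 25711 = 22343 W
n_s = 120×60/4 = 1800 rpm; n = 1800×(1−0.025) = 1755 rpm
ω = 2π×1755/60 = 183.8 rad/s
τ = P_out/ω = 22343/183.8 = 122 N·m

122 N·m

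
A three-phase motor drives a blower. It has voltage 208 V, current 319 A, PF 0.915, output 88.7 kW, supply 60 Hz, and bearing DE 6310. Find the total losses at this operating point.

16.5 kW

P_in = √3·V·I·cosφ = 1.732×208×319×0.915 = 105153 W
P_out = 88700 W
Losses = P_in − P_out = 105153 − 88700 = 16453 W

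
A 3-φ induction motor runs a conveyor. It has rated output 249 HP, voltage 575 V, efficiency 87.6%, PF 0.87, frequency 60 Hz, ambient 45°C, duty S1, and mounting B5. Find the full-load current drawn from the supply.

P_out = 249 × 746 = 185754 W
P_in = P_out / η = 185754 / 0.876 = 212048 W
I_L = P_in / (√3·V_L·cosφ) = 212048 / (1.732 × 575 × 0.87) = 245 A

245 A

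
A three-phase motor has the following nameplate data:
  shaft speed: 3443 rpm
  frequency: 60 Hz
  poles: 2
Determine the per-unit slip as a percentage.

n_s = 120f/p = 120×60/2 = 3600 rpm
s = (n_s − n)/n_s = (3600 − 3443)/3600 = 0.0436

4.4 %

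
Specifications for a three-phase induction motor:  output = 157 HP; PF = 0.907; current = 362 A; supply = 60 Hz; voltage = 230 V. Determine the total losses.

P_in = √3·V·I·cosφ = 1.732×230×362×0.907 = 130795 W
P_out = 157×746 = 117122 W
Losses = P_in − P_out = 130795 − 117122 = 13673 W

13700 W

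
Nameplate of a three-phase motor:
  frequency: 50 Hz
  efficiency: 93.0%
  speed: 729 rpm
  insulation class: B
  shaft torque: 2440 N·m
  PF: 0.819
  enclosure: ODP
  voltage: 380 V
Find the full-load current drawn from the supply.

372 A

ω = 2π×729/60 = 76.34 rad/s; P_out = τω = 2440 × 76.34 = 186270 W
P_in = P_out / η = 186270 / 0.930 = 200290 W
I_L = P_in / (√3·V_L·cosφ) = 200290 / (1.732 × 380 × 0.819) = 372 A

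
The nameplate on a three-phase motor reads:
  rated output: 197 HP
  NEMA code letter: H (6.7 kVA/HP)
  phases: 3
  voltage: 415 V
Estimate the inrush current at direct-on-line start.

S_LR = 6.7 × 197 = 1319.9 kVA
I_LR = S_LR/(√3·V_L) = 1319900/(1.732×415) = 1840 A

1840 A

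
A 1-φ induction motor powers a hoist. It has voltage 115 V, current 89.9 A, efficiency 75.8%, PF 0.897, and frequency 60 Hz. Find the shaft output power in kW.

7.03 kW

P_in = V·I·cosφ = 115 × 89.9 × 0.897 = 9274 W
P_out = η·P_in = 0.758 × 9274 = 7030 W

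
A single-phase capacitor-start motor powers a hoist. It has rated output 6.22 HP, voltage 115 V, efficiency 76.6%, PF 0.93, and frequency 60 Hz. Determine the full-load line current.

P_out = 6.22 × 746 = 4640 W
P_in = P_out / η = 4640 / 0.766 = 6057 W
I = P_in / (V·cosφ) = 6057 / (115 × 0.93) = 56.6 A

56.6 A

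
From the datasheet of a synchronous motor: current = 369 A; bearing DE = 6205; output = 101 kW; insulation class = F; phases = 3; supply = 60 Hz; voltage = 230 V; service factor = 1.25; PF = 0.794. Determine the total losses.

P_in = √3·V·I·cosφ = 1.732×230×369×0.794 = 116714 W
P_out = 101000 W
Losses = P_in − P_out = 116714 − 101000 = 15714 W

15.7 kW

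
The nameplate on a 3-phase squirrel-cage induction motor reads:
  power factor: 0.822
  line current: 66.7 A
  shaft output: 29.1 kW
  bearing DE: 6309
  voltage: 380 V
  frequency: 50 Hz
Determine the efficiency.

80.6 %

P_out = 29.1 kW = 29100 W
P_in = √3·V_L·I_L·cosφ = 1.732 × 380 × 66.7 × 0.822 = 36085 W
η = P_out / P_in = 29100 / 36085 = 0.806 = 80.6%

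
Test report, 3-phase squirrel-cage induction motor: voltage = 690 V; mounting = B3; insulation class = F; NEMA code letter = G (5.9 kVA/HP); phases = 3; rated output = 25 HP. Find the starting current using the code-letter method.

S_LR = 5.9 × 25 = 147.5 kVA
I_LR = S_LR/(√3·V_L) = 147500/(1.732×690) = 123 A

123 A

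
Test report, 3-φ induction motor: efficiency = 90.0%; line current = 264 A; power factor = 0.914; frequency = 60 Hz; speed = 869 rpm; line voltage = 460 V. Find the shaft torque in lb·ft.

P_in = √3·V·I·cosφ = 1.732 × 460 × 264 × 0.914 = 192245 W
P_out = η·P_in = 0.9 × 192245 = 173021 W
n = 869 rpm
ω = 2π×869/60 = 91 rad/s
τ = P_out/ω = 173021/91 = 1901 N·m
In lb·ft: 1901/1.356 = 1400 lb·ft

1400 lb·ft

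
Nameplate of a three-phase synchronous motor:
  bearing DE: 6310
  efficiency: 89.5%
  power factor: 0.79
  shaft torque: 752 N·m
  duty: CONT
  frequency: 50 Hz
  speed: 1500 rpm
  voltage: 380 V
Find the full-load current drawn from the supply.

254 A

ω = 2π×1500/60 = 157.1 rad/s; P_out = τω = 752 × 157.1 = 118139 W
P_in = P_out / η = 118139 / 0.895 = 131999 W
I_L = P_in / (√3·V_L·cosφ) = 131999 / (1.732 × 380 × 0.79) = 254 A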